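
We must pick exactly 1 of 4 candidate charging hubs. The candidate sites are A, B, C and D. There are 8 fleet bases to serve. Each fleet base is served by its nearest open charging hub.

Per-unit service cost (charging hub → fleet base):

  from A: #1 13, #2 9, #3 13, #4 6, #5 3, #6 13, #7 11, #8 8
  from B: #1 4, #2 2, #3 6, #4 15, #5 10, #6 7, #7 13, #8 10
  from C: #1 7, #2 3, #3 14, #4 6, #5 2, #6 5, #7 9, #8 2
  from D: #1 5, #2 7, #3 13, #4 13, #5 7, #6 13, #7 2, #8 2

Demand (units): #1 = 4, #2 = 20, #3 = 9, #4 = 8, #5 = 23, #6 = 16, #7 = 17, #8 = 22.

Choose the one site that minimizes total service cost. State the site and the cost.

With exactly 1 open, each fleet base uses its cheapest among the chosen.
{C}: #1→C 7·4=28, #2→C 3·20=60, #3→C 14·9=126, #4→C 6·8=48, #5→C 2·23=46, #6→C 5·16=80, #7→C 9·17=153, #8→C 2·22=44. Service cost 585.
{D}: service cost 828
{B}: service cost 1013
Among all 4 size-1 choices, {C} is lowest.

Choose C only; total service cost 585.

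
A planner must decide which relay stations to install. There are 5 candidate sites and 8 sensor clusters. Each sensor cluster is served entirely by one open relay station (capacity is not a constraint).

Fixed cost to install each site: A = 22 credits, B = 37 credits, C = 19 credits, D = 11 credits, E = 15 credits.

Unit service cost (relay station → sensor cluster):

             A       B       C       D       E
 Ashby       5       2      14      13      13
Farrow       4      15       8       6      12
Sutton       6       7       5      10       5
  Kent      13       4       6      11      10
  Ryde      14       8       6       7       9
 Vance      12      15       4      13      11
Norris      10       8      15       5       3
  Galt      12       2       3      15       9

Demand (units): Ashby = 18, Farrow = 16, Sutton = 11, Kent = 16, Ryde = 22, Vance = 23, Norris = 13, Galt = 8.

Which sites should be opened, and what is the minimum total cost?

For any fixed open set, each sensor cluster goes to its cheapest open site; total = fixed + service.
{A, B, C, E}: Ashby→B 2·18=36, Farrow→A 4·16=64, Sutton→C 5·11=55, Kent→B 4·16=64, Ryde→C 6·22=132, Vance→C 4·23=92, Norris→E 3·13=39, Galt→B 2·8=16. Service 498; fixed 93; total 591.
{A, B, C, D, E}: Ashby→B 2·18=36, Farrow→A 4·16=64, Sutton→C 5·11=55, Kent→B 4·16=64, Ryde→C 6·22=132, Vance→C 4·23=92, Norris→E 3·13=39, Galt→B 2·8=16. Service 498; fixed 104; total 602.
{B, C, D, E}: service 530 + fixed 82 = 612
{D}: Ashby→D 13·18=234, Farrow→D 6·16=96, Sutton→D 10·11=110, Kent→D 11·16=176, Ryde→D 7·22=154, Vance→D 13·23=299, Norris→D 5·13=65, Galt→D 15·8=120. Service 1254; fixed 11; total 1265.
No other subset beats 591.

Open A, B, C and E; minimum total cost 591.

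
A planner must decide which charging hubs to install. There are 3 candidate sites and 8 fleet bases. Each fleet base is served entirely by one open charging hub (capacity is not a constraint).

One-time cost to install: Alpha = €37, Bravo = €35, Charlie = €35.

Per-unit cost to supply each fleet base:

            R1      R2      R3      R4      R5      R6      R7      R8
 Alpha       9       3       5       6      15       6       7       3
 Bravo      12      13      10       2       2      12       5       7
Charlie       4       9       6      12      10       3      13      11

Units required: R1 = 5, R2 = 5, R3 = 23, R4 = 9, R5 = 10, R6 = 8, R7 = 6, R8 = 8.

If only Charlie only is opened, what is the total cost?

Total cost: 636

Each fleet base is assigned to its cheapest site among the open ones.
{Charlie}: R1→Charlie 4·5=20, R2→Charlie 9·5=45, R3→Charlie 6·23=138, R4→Charlie 12·9=108, R5→Charlie 10·10=100, R6→Charlie 3·8=24, R7→Charlie 13·6=78, R8→Charlie 11·8=88. Service 601; fixed 35; total 636.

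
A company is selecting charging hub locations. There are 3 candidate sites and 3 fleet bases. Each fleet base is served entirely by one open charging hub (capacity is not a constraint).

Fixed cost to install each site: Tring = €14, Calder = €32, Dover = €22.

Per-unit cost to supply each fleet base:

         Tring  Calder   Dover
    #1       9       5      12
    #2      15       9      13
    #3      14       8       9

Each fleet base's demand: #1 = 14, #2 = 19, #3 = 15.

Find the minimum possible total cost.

For any fixed open set, each fleet base goes to its cheapest open site; total = fixed + service.
{Calder}: #1→Calder 5·14=70, #2→Calder 9·19=171, #3→Calder 8·15=120. Service 361; fixed 32; total 393.
{Tring, Calder}: #1→Calder 5·14=70, #2→Calder 9·19=171, #3→Calder 8·15=120. Service 361; fixed 46; total 407.
{Calder, Dover}: #1→Calder 5·14=70, #2→Calder 9·19=171, #3→Calder 8·15=120. Service 361; fixed 54; total 415.
{Tring, Calder, Dover}: service 361 + fixed 68 = 429
(All 7 nonempty subsets were checked; Calder only is lowest.)

Minimum total cost: 393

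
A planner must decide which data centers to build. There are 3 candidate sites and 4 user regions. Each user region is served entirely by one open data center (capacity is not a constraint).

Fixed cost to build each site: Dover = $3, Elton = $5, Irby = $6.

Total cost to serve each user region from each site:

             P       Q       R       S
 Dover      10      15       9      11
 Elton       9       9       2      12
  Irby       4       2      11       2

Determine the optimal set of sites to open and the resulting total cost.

Open Elton and Irby; minimum total cost 21.

For any fixed open set, each user region goes to its cheapest open site; total = fixed + service.
{Elton, Irby}: P→Irby 4, Q→Irby 2, R→Elton 2, S→Irby 2. Service 10; fixed 11; total 21.
{Dover, Elton, Irby}: service 10 + fixed 14 = 24
{Irby}: P→Irby 4, Q→Irby 2, R→Irby 11, S→Irby 2. Service 19; fixed 6; total 25.
{Dover}: P→Dover 10, Q→Dover 15, R→Dover 9, S→Dover 11. Service 45; fixed 3; total 48.
No other subset beats 21.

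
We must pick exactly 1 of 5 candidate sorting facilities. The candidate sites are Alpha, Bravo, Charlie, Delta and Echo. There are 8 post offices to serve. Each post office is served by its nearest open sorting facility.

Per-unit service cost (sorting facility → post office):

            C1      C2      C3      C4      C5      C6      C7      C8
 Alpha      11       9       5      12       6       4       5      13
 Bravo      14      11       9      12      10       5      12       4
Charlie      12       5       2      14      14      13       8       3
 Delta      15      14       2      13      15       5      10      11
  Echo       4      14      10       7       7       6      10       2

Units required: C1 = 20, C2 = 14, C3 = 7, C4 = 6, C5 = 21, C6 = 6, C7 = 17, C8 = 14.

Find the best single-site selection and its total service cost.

Choose Echo only; total service cost 769.

With exactly 1 open, each post office uses its cheapest among the chosen.
{Echo}: C1→Echo 4·20=80, C2→Echo 14·14=196, C3→Echo 10·7=70, C4→Echo 7·6=42, C5→Echo 7·21=147, C6→Echo 6·6=36, C7→Echo 10·17=170, C8→Echo 2·14=28. Service cost 769.
{Alpha}: service cost 870
{Charlie}: service cost 958
Among all 5 size-1 choices, {Echo} is lowest.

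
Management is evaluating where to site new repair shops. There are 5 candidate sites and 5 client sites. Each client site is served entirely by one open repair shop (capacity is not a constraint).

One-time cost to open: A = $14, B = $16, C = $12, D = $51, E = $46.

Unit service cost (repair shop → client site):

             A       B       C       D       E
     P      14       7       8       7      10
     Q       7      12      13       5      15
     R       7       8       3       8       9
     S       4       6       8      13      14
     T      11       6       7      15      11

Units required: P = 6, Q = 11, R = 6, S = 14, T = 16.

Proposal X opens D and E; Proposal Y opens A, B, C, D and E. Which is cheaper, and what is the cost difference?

Proposal Y is cheaper by 194.

Proposal X: {D, E}: P→D 7·6=42, Q→D 5·11=55, R→D 8·6=48, S→D 13·14=182, T→E 11·16=176. Service 503; fixed 97; total 600.
Proposal Y: {A, B, C, D, E}: P→B 7·6=42, Q→D 5·11=55, R→C 3·6=18, S→A 4·14=56, T→B 6·16=96. Service 267; fixed 139; total 406.
Difference: |600 − 406| = 194.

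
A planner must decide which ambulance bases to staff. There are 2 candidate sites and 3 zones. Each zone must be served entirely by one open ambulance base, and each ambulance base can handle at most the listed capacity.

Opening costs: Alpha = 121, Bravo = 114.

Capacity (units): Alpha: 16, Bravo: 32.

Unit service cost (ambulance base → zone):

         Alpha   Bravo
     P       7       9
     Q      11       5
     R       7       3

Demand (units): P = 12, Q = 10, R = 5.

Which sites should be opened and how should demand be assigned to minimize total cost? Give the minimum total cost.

Minimum total cost: 287

Open {Bravo}: P→Bravo 9·12=108, Q→Bravo 5·10=50, R→Bravo 3·5=15.
Loads: Bravo carries 27/32. Service 173; fixed 114; total 287.
Next best feasible plan costs 384.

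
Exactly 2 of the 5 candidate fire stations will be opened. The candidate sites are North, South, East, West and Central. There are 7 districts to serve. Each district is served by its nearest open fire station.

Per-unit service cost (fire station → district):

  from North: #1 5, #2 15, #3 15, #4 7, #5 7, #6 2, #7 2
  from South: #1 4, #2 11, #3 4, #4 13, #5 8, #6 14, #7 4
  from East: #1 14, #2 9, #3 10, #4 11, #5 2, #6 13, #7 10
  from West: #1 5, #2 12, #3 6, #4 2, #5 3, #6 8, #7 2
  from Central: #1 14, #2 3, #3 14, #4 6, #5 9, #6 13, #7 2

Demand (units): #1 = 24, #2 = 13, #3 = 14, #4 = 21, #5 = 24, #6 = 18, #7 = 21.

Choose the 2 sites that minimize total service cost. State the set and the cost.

With exactly 2 open, each district uses its cheapest among the chosen.
{West, Central}: #1→West 5·24=120, #2→Central 3·13=39, #3→West 6·14=84, #4→West 2·21=42, #5→West 3·24=72, #6→West 8·18=144, #7→West 2·21=42. Service cost 543.
{North, West}: service cost 552
{South, West}: service cost 595
Among all 10 size-2 choices, {West, Central} is lowest.

Choose West and Central; total service cost 543.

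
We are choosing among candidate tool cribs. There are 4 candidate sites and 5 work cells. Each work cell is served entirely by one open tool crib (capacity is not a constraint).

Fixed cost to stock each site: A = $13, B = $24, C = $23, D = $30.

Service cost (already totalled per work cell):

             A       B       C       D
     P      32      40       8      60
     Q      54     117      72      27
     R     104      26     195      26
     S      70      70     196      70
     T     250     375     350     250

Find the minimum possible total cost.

Minimum total cost: 434

For any fixed open set, each work cell goes to its cheapest open site; total = fixed + service.
{C, D}: P→C 8, Q→D 27, R→D 26, S→D 70, T→D 250. Service 381; fixed 53; total 434.
{A, C, D}: service 381 + fixed 66 = 447
{A, D}: service 405 + fixed 43 = 448
{A, B, C, D}: service 381 + fixed 90 = 471
No other subset beats 434.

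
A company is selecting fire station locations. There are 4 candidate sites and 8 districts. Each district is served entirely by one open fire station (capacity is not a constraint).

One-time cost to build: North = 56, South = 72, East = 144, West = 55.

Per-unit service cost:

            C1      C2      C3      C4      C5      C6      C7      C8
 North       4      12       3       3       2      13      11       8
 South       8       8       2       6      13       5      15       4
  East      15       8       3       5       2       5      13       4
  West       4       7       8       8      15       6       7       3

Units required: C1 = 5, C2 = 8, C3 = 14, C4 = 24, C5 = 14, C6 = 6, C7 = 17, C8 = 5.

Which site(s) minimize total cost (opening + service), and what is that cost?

For any fixed open set, each district goes to its cheapest open site; total = fixed + service.
{North, West}: C1→North 4·5=20, C2→West 7·8=56, C3→North 3·14=42, C4→North 3·24=72, C5→North 2·14=28, C6→West 6·6=36, C7→West 7·17=119, C8→West 3·5=15. Service 388; fixed 111; total 499.
{North, South, West}: C1→North 4·5=20, C2→West 7·8=56, C3→South 2·14=28, C4→North 3·24=72, C5→North 2·14=28, C6→South 5·6=30, C7→West 7·17=119, C8→West 3·5=15. Service 368; fixed 183; total 551.
{North, South}: service 449 + fixed 128 = 577
{North, South, East, West}: C1→North 4·5=20, C2→West 7·8=56, C3→South 2·14=28, C4→North 3·24=72, C5→North 2·14=28, C6→South 5·6=30, C7→West 7·17=119, C8→West 3·5=15. Service 368; fixed 327; total 695.
(All 15 nonempty subsets were checked; North and West is lowest.)

Open North and West; minimum total cost 499.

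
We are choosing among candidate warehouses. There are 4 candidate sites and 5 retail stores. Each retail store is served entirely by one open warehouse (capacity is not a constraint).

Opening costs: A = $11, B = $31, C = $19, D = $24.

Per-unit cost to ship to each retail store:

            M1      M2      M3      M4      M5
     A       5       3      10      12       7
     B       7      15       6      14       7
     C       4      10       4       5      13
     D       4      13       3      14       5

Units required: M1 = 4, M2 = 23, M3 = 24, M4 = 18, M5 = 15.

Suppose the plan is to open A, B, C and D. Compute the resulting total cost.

Each retail store is assigned to its cheapest site among the open ones.
{A, B, C, D}: M1→C 4·4=16, M2→A 3·23=69, M3→D 3·24=72, M4→C 5·18=90, M5→D 5·15=75. Service 322; fixed 85; total 407.

Total cost: 407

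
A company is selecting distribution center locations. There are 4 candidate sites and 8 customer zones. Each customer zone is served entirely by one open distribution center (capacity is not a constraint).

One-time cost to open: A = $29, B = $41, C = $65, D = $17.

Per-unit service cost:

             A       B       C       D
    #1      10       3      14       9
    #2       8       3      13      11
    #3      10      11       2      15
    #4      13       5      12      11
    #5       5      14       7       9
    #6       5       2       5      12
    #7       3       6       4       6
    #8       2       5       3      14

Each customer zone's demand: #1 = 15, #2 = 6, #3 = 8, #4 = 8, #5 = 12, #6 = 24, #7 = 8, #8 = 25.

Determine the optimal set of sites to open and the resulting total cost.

Open A and B; minimum total cost 435.

For any fixed open set, each customer zone goes to its cheapest open site; total = fixed + service.
{A, B}: #1→B 3·15=45, #2→B 3·6=18, #3→A 10·8=80, #4→B 5·8=40, #5→A 5·12=60, #6→B 2·24=48, #7→A 3·8=24, #8→A 2·25=50. Service 365; fixed 70; total 435.
{A, B, C}: #1→B 3·15=45, #2→B 3·6=18, #3→C 2·8=16, #4→B 5·8=40, #5→A 5·12=60, #6→B 2·24=48, #7→A 3·8=24, #8→A 2·25=50. Service 301; fixed 135; total 436.
{A, B, D}: service 365 + fixed 87 = 452
{A, B, C, D}: #1→B 3·15=45, #2→B 3·6=18, #3→C 2·8=16, #4→B 5·8=40, #5→A 5·12=60, #6→B 2·24=48, #7→A 3·8=24, #8→A 2·25=50. Service 301; fixed 152; total 453.
No other subset beats 435.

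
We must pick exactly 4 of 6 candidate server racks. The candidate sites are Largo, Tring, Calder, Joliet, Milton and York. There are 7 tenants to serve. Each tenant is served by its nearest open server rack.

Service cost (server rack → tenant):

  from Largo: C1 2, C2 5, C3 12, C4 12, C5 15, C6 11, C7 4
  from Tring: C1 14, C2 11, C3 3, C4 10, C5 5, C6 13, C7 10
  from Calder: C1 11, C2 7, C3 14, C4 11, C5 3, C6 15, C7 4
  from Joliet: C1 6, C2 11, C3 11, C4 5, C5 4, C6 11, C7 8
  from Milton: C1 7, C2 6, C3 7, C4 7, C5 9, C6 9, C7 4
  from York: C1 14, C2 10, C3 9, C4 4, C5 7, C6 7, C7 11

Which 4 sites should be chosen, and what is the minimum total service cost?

Choose Largo, Tring, Calder and York; total service cost 28.

With exactly 4 open, each tenant uses its cheapest among the chosen.
{Largo, Tring, Calder, York}: C1→Largo 2, C2→Largo 5, C3→Tring 3, C4→York 4, C5→Calder 3, C6→York 7, C7→Largo 4. Service cost 28.
{Largo, Tring, Joliet, York}: service cost 29
{Largo, Tring, Milton, York}: service cost 30
Among all 15 size-4 choices, {Largo, Tring, Calder, York} is lowest.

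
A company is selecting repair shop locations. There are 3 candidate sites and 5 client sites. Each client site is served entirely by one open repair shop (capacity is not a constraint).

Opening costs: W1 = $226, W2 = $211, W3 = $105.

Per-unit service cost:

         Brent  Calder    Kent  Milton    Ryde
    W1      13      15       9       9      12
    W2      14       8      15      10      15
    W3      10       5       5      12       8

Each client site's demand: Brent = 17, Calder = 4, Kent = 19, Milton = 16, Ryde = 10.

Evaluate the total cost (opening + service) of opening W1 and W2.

Total cost: 1125

Each client site is assigned to its cheapest site among the open ones.
{W1, W2}: Brent→W1 13·17=221, Calder→W2 8·4=32, Kent→W1 9·19=171, Milton→W1 9·16=144, Ryde→W1 12·10=120. Service 688; fixed 437; total 1125.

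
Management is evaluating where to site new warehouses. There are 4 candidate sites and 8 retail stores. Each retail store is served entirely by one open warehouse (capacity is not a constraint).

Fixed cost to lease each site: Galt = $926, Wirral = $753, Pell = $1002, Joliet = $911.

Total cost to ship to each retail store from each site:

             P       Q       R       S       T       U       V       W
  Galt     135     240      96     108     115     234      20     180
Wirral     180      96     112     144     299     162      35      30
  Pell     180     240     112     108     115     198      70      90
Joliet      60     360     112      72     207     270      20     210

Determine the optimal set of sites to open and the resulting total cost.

Open Wirral only; minimum total cost 1811.

For any fixed open set, each retail store goes to its cheapest open site; total = fixed + service.
{Wirral}: P→Wirral 180, Q→Wirral 96, R→Wirral 112, S→Wirral 144, T→Wirral 299, U→Wirral 162, V→Wirral 35, W→Wirral 30. Service 1058; fixed 753; total 1811.
{Galt}: service 1128 + fixed 926 = 2054
{Pell}: service 1113 + fixed 1002 = 2115
{Galt, Wirral, Pell, Joliet}: service 651 + fixed 3592 = 4243
No other subset beats 1811.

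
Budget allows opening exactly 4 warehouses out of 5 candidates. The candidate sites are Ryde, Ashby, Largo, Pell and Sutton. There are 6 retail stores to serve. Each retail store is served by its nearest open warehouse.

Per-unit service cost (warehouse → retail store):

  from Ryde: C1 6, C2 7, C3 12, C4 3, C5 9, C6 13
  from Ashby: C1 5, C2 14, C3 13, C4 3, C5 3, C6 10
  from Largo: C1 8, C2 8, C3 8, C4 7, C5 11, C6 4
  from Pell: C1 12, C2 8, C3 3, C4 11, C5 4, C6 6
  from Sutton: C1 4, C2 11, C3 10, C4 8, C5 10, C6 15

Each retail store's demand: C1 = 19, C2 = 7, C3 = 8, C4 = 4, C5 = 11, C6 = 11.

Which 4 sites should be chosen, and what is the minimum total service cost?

Choose Ashby, Largo, Pell and Sutton; total service cost 245.

With exactly 4 open, each retail store uses its cheapest among the chosen.
{Ashby, Largo, Pell, Sutton}: C1→Sutton 4·19=76, C2→Largo 8·7=56, C3→Pell 3·8=24, C4→Ashby 3·4=12, C5→Ashby 3·11=33, C6→Largo 4·11=44. Service cost 245.
{Ryde, Largo, Pell, Sutton}: service cost 249
{Ryde, Ashby, Largo, Pell}: service cost 257
Among all 5 size-4 choices, {Ashby, Largo, Pell, Sutton} is lowest.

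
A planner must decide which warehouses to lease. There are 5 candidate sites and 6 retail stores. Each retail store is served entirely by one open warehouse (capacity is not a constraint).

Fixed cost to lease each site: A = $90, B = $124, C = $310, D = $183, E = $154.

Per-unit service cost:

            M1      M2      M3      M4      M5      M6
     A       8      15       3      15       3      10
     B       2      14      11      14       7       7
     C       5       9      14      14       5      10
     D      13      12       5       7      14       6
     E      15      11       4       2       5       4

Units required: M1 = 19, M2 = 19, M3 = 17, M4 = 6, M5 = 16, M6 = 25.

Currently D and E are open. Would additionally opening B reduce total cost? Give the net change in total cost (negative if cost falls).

Yes — net change −85 (cost falls by 85).

Current service cost with {D, E}: 716.
Adding B: each retail store re-picks its cheapest; new service cost 507, saving 209.
Extra fixed cost: 124. Net change = 124 − 209 = -85.
(Totals: 1053 → 968.)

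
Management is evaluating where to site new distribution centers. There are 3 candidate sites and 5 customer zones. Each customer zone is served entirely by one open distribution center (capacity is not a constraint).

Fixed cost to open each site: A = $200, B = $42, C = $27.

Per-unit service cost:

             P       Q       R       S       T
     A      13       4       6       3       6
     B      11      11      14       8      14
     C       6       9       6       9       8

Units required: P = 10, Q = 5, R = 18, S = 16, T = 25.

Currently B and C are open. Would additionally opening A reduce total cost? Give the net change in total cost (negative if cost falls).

No — net change +45 (cost rises by 45).

Current service cost with {B, C}: 541.
Adding A: each customer zone re-picks its cheapest; new service cost 386, saving 155.
Extra fixed cost: 200. Net change = 200 − 155 = 45.
(Totals: 610 → 655.)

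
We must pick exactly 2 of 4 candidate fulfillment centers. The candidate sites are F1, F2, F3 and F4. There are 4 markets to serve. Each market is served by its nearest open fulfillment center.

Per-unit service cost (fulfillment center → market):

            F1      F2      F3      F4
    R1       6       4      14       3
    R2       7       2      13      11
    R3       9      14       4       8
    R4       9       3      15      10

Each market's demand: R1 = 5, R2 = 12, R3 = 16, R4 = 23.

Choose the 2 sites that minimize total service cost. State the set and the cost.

With exactly 2 open, each market uses its cheapest among the chosen.
{F2, F3}: R1→F2 4·5=20, R2→F2 2·12=24, R3→F3 4·16=64, R4→F2 3·23=69. Service cost 177.
{F2, F4}: service cost 236
{F1, F2}: service cost 257
Among all 6 size-2 choices, {F2, F3} is lowest.

Choose F2 and F3; total service cost 177.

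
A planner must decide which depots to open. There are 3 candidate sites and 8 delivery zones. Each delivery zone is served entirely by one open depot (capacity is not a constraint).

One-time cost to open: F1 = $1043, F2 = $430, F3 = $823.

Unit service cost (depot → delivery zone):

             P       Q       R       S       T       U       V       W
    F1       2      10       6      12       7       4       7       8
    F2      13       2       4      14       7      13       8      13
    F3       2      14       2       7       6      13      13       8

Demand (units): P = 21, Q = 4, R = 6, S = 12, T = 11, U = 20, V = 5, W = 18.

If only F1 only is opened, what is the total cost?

Each delivery zone is assigned to its cheapest site among the open ones.
{F1}: P→F1 2·21=42, Q→F1 10·4=40, R→F1 6·6=36, S→F1 12·12=144, T→F1 7·11=77, U→F1 4·20=80, V→F1 7·5=35, W→F1 8·18=144. Service 598; fixed 1043; total 1641.

Total cost: 1641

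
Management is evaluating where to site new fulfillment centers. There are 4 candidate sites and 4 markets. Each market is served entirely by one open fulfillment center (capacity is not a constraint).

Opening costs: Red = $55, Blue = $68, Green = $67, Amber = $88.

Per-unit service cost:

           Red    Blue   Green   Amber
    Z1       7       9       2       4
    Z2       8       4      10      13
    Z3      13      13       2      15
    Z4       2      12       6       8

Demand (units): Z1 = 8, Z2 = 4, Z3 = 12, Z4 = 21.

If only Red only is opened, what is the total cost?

Each market is assigned to its cheapest site among the open ones.
{Red}: Z1→Red 7·8=56, Z2→Red 8·4=32, Z3→Red 13·12=156, Z4→Red 2·21=42. Service 286; fixed 55; total 341.

Total cost: 341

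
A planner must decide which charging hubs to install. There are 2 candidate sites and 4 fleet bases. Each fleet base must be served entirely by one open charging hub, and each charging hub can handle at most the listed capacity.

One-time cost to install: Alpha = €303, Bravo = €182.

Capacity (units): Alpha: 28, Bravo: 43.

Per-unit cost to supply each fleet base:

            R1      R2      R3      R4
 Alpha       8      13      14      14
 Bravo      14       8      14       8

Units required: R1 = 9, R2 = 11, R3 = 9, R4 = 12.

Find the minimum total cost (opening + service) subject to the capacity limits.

Open {Bravo}: R1→Bravo 14·9=126, R2→Bravo 8·11=88, R3→Bravo 14·9=126, R4→Bravo 8·12=96.
Loads: Bravo carries 41/43. Service 436; fixed 182; total 618.
Next best feasible plan costs 867.

Minimum total cost: 618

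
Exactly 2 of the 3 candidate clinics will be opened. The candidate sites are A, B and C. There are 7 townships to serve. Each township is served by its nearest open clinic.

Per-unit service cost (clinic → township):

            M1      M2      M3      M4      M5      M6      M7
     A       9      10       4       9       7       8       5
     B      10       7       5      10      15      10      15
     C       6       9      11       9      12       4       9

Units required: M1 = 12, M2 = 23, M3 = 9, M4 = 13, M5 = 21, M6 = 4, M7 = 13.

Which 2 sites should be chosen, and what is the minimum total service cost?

Choose A and C; total service cost 660.

With exactly 2 open, each township uses its cheapest among the chosen.
{A, C}: M1→C 6·12=72, M2→C 9·23=207, M3→A 4·9=36, M4→A 9·13=117, M5→A 7·21=147, M6→C 4·4=16, M7→A 5·13=65. Service cost 660.
{A, B}: service cost 666
{B, C}: service cost 780
Among all 3 size-2 choices, {A, C} is lowest.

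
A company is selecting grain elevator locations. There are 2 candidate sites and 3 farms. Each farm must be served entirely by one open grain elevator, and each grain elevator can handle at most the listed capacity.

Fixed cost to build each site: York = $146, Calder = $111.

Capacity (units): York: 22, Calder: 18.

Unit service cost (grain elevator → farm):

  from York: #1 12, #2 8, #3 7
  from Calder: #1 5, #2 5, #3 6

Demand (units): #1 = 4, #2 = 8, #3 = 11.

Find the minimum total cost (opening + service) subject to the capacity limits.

Open {York, Calder}: #1→Calder 5·4=20, #2→Calder 5·8=40, #3→York 7·11=77.
Loads: York carries 11/22, Calder carries 12/18. Service 137; fixed 257; total 394.
Next best feasible plan costs 407.

Minimum total cost: 394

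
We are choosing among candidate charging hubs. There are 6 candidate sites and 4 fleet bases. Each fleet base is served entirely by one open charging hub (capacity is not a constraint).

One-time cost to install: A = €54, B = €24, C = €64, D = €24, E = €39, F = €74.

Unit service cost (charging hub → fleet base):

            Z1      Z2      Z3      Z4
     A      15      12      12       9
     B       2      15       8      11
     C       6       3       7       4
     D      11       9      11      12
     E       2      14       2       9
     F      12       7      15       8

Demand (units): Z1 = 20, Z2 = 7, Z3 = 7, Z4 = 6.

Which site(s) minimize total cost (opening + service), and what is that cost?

Open C and E; minimum total cost 202.

For any fixed open set, each fleet base goes to its cheapest open site; total = fixed + service.
{C, E}: Z1→E 2·20=40, Z2→C 3·7=21, Z3→E 2·7=14, Z4→C 4·6=24. Service 99; fixed 103; total 202.
{B, C}: Z1→B 2·20=40, Z2→C 3·7=21, Z3→C 7·7=49, Z4→C 4·6=24. Service 134; fixed 88; total 222.
{B, C, E}: Z1→B 2·20=40, Z2→C 3·7=21, Z3→E 2·7=14, Z4→C 4·6=24. Service 99; fixed 127; total 226.
{A, B, C, D, E, F}: service 99 + fixed 279 = 378
No other subset beats 202.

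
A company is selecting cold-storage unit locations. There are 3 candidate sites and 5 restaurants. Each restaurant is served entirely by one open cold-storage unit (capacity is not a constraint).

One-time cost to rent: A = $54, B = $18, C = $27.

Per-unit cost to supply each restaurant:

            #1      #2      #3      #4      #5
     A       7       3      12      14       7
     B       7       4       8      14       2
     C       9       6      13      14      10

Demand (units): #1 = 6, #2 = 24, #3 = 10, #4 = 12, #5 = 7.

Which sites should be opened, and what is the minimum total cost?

Open B only; minimum total cost 418.

For any fixed open set, each restaurant goes to its cheapest open site; total = fixed + service.
{B}: #1→B 7·6=42, #2→B 4·24=96, #3→B 8·10=80, #4→B 14·12=168, #5→B 2·7=14. Service 400; fixed 18; total 418.
{B, C}: #1→B 7·6=42, #2→B 4·24=96, #3→B 8·10=80, #4→B 14·12=168, #5→B 2·7=14. Service 400; fixed 45; total 445.
{A, B}: service 376 + fixed 72 = 448
{A, B, C}: #1→A 7·6=42, #2→A 3·24=72, #3→B 8·10=80, #4→A 14·12=168, #5→B 2·7=14. Service 376; fixed 99; total 475.
No other subset beats 418.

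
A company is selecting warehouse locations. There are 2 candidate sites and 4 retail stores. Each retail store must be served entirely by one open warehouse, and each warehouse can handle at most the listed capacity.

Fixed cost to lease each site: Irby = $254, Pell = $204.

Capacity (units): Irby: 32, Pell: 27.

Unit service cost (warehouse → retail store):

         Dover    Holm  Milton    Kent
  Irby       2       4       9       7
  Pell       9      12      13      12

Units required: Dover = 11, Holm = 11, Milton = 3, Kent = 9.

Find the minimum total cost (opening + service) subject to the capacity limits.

Minimum total cost: 626

Open {Irby, Pell}: Dover→Irby 2·11=22, Holm→Irby 4·11=44, Milton→Pell 13·3=39, Kent→Irby 7·9=63.
Loads: Irby carries 31/32, Pell carries 3/27. Service 168; fixed 458; total 626.
Next best feasible plan costs 659.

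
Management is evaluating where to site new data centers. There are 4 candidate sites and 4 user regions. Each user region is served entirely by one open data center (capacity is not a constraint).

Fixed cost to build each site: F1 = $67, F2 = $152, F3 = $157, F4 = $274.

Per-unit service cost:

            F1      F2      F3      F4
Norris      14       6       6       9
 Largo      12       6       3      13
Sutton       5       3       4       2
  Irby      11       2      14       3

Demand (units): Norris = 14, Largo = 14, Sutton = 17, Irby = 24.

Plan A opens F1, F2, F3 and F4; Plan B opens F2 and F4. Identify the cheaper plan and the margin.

Plan B is cheaper by 182.

Plan A: {F1, F2, F3, F4}: Norris→F2 6·14=84, Largo→F3 3·14=42, Sutton→F4 2·17=34, Irby→F2 2·24=48. Service 208; fixed 650; total 858.
Plan B: {F2, F4}: Norris→F2 6·14=84, Largo→F2 6·14=84, Sutton→F4 2·17=34, Irby→F2 2·24=48. Service 250; fixed 426; total 676.
Difference: |858 − 676| = 182.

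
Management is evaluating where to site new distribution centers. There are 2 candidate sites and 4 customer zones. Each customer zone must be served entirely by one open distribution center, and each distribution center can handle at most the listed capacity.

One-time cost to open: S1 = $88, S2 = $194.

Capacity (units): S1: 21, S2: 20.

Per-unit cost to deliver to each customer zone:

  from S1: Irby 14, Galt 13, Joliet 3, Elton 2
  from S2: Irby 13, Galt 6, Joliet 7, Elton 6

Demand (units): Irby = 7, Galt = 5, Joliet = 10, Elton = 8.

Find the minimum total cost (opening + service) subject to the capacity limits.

Open {S1, S2}: Irby→S2 13·7=91, Galt→S2 6·5=30, Joliet→S1 3·10=30, Elton→S1 2·8=16.
Loads: S1 carries 18/21, S2 carries 12/20. Service 167; fixed 282; total 449.
Next best feasible plan costs 481.

Minimum total cost: 449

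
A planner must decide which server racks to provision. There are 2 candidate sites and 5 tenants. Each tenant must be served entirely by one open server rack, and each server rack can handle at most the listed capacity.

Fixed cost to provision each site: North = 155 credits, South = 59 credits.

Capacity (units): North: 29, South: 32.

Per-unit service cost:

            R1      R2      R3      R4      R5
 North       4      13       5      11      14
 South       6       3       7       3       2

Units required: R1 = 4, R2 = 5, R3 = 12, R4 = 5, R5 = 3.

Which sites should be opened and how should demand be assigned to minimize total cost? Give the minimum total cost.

Minimum total cost: 203

Open {South}: R1→South 6·4=24, R2→South 3·5=15, R3→South 7·12=84, R4→South 3·5=15, R5→South 2·3=6.
Loads: South carries 29/32. Service 144; fixed 59; total 203.
Next best feasible plan costs 326.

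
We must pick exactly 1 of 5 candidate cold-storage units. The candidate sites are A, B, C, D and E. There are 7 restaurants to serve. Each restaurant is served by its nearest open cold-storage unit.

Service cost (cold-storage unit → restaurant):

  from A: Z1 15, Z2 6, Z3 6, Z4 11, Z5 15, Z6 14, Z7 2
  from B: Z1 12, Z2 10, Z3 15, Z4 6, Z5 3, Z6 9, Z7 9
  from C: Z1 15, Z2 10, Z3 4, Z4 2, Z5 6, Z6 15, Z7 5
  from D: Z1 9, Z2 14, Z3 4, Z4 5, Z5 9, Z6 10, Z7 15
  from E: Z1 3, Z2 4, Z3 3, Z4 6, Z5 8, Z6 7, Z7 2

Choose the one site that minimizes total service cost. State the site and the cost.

Choose E only; total service cost 33.

With exactly 1 open, each restaurant uses its cheapest among the chosen.
{E}: Z1→E 3, Z2→E 4, Z3→E 3, Z4→E 6, Z5→E 8, Z6→E 7, Z7→E 2. Service cost 33.
{C}: service cost 57
{B}: service cost 64
Among all 5 size-1 choices, {E} is lowest.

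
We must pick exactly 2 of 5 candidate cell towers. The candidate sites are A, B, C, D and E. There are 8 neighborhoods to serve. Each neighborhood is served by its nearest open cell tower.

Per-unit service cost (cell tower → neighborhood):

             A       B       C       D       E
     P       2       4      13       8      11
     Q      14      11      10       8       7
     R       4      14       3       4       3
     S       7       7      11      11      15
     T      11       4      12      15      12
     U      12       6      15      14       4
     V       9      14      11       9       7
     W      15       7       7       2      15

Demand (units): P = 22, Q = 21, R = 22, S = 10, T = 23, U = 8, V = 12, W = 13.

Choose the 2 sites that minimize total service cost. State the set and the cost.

Choose B and E; total service cost 670.

With exactly 2 open, each neighborhood uses its cheapest among the chosen.
{B, E}: P→B 4·22=88, Q→E 7·21=147, R→E 3·22=66, S→B 7·10=70, T→B 4·23=92, U→E 4·8=32, V→E 7·12=84, W→B 7·13=91. Service cost 670.
{B, D}: service cost 688
{A, B}: service cost 772
Among all 10 size-2 choices, {B, E} is lowest.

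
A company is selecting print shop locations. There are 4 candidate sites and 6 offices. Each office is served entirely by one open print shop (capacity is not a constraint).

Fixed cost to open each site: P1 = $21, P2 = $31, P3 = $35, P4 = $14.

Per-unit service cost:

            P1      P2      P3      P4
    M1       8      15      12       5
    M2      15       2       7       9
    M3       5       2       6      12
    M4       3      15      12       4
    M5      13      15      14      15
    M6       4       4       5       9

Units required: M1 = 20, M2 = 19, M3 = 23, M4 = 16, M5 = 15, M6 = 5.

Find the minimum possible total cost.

Minimum total cost: 513

For any fixed open set, each office goes to its cheapest open site; total = fixed + service.
{P1, P2, P4}: M1→P4 5·20=100, M2→P2 2·19=38, M3→P2 2·23=46, M4→P1 3·16=48, M5→P1 13·15=195, M6→P1 4·5=20. Service 447; fixed 66; total 513.
{P2, P4}: service 493 + fixed 45 = 538
{P1, P2, P3, P4}: service 447 + fixed 101 = 548
{P4}: service 881 + fixed 14 = 895
No other subset beats 513.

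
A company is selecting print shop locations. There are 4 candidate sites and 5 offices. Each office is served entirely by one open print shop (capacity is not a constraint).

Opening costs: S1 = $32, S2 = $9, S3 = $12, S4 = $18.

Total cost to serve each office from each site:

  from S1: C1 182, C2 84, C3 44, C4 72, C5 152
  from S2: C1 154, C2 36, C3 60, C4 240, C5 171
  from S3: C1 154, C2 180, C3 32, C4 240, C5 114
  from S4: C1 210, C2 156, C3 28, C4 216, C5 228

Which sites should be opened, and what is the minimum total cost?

Open S1, S2 and S3; minimum total cost 461.

For any fixed open set, each office goes to its cheapest open site; total = fixed + service.
{S1, S2, S3}: C1→S2 154, C2→S2 36, C3→S3 32, C4→S1 72, C5→S3 114. Service 408; fixed 53; total 461.
{S1, S2, S3, S4}: service 404 + fixed 71 = 475
{S1, S2}: C1→S2 154, C2→S2 36, C3→S1 44, C4→S1 72, C5→S1 152. Service 458; fixed 41; total 499.
{S2}: service 661 + fixed 9 = 670
(All 15 nonempty subsets were checked; S1, S2 and S3 is lowest.)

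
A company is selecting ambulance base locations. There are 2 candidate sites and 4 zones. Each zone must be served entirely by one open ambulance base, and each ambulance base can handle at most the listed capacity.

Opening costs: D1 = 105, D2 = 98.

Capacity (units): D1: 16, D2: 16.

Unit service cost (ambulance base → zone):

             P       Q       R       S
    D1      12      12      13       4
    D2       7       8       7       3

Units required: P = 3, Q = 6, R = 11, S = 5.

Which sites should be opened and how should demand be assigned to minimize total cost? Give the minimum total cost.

Minimum total cost: 393

Open {D1, D2}: P→D2 7·3=21, Q→D1 12·6=72, R→D2 7·11=77, S→D1 4·5=20.
Loads: D1 carries 11/16, D2 carries 14/16. Service 190; fixed 203; total 393.
Next best feasible plan costs 403.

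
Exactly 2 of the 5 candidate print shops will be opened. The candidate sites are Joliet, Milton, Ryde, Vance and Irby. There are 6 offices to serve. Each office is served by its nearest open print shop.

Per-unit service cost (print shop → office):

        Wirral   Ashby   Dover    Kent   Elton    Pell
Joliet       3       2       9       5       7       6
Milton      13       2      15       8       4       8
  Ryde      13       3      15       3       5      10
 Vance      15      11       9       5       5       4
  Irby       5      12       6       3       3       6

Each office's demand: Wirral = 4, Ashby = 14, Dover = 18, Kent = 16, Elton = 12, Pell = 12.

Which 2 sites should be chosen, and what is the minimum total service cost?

Choose Joliet and Irby; total service cost 304.

With exactly 2 open, each office uses its cheapest among the chosen.
{Joliet, Irby}: Wirral→Joliet 3·4=12, Ashby→Joliet 2·14=28, Dover→Irby 6·18=108, Kent→Irby 3·16=48, Elton→Irby 3·12=36, Pell→Joliet 6·12=72. Service cost 304.
{Milton, Irby}: service cost 312
{Ryde, Irby}: service cost 326
Among all 10 size-2 choices, {Joliet, Irby} is lowest.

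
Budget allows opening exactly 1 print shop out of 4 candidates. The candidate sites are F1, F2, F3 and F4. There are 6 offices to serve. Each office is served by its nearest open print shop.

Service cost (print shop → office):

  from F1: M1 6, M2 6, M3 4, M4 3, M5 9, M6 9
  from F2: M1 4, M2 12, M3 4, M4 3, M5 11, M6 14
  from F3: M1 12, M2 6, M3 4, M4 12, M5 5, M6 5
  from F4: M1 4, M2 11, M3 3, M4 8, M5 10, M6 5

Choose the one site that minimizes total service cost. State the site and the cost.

Choose F1 only; total service cost 37.

With exactly 1 open, each office uses its cheapest among the chosen.
{F1}: M1→F1 6, M2→F1 6, M3→F1 4, M4→F1 3, M5→F1 9, M6→F1 9. Service cost 37.
{F4}: service cost 41
{F3}: service cost 44
Among all 4 size-1 choices, {F1} is lowest.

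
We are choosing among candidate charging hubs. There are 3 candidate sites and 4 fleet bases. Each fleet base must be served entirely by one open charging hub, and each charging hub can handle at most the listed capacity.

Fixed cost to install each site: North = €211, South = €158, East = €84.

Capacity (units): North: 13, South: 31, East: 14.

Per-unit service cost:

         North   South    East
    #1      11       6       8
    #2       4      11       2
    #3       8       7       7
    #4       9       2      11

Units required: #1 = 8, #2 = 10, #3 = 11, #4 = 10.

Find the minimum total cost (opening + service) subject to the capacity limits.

Open {South, East}: #1→South 6·8=48, #2→East 2·10=20, #3→South 7·11=77, #4→South 2·10=20.
Loads: South carries 29/31, East carries 10/14. Service 165; fixed 242; total 407.
Next best feasible plan costs 497.

Minimum total cost: 407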